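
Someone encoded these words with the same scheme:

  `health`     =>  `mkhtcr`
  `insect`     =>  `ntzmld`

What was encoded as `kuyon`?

In health: h→m is +5, e→k is +6, a→h is +7, l→t is +8 — the shift increases by 1 each position. The shift increases by 1 at each position, starting from +5: 5, 6, 7, ….
Decoding kuyon: k−5=f, u−6=o, y−7=r, o−8=g, n−9=e.

forge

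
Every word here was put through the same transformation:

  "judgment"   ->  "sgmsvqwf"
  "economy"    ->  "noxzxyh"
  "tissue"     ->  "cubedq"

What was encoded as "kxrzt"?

blink

Shifts by position in judgment: pos 0: j→s (+9), pos 1: u→g (+12), pos 2: d→m (+9), pos 3: g→s (+12) — repeating every 2. A repeating key of period 2 is used — shifts +9, +12 over and over.
Decoding kxrzt: k−9=b, x−12=l, r−9=i, z−12=n, t−9=k.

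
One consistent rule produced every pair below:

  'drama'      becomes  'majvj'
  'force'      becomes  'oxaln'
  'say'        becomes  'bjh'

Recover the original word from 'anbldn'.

rescue

Compare letters: d→m is +9, r→a is +9, a→j is +9 — a constant shift. This is a Caesar cipher with shift 9.
Reversing it on anbldn: a−9=r, n−9=e, b−9=s, l−9=c, d−9=u, n−9=e.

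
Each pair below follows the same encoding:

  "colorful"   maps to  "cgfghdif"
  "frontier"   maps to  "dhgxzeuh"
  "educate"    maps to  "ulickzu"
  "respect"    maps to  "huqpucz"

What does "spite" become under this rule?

c(2)→c(2) and o(14)→g(6) fit y≡9x+10 (mod 26); the inverse of 9 mod 26 is 3. Each letter's alphabet position (a=0..z=25) is mapped through 9·x+10 mod 26 — an affine cipher.
Applying it to spite: s(18)→9·18+10≡16=q; p(15)→9·15+10≡15=p; i(8)→9·8+10≡4=e; t(19)→9·19+10≡25=z; e(4)→9·4+10≡20=u (all mod 26).

qpezu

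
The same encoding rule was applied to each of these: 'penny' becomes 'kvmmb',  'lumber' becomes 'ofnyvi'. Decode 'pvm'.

ken

This is the alphabet-reversal cipher (Atbash): a becomes z, b becomes y, etc.
Undoing it on pvm: p↔k, v↔e, m↔n.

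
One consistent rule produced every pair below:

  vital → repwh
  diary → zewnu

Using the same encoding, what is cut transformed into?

yqp

Compare letters: v→r is +22, i→e is +22, t→p is +22 — a constant shift. This is a Caesar cipher with shift 22.
For cut: c+22=y, u+22=q, t+22=p.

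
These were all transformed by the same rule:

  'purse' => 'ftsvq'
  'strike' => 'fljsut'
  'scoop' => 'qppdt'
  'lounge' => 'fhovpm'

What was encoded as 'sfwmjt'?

The output letters match the input read backwards, each shifted +1: purse reversed is esrup. The word is reversed, then every letter is shifted forward by 1.
Decoding sfwmjt: shift back: s−1=r, f−1=e, w−1=v, m−1=l, j−1=i, t−1=s → revlis; then reverse → silver.

silver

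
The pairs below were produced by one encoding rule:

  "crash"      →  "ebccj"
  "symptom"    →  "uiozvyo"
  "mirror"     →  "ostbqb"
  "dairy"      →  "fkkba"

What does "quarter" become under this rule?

Shifts by position in crash: pos 0: c→e (+2), pos 1: r→b (+10), pos 2: a→c (+2), pos 3: s→c (+10) — repeating every 2. A repeating key of period 2 is used — shifts +2, +10 over and over.
For quarter: q+2=s, u+10=e, a+2=c, r+10=b, t+2=v, e+10=o, r+2=t.

secbvot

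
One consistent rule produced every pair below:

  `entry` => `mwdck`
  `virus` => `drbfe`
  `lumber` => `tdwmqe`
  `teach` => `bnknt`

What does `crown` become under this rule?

kayhz

In entry: e→m is +8, n→w is +9, t→d is +10, r→c is +11 — the shift increases by 1 each position. The shift increases by 1 at each position, starting from +8: 8, 9, 10, ….
On crown: c+8=k, r+9=a, o+10=y, w+11=h, n+12=z.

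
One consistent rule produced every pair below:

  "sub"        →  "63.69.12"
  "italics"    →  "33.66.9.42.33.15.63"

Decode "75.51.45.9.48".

woman

s(#19)→63 and u(#21)→69: differences scale by 3, so n = 3·pos + 6. Each letter becomes 3×(its alphabet position, a=1..z=26) + 6.
Reversing it on 75.51.45.9.48: 75→(75−6)÷3=23=w, 51→(51−6)÷3=15=o, 45→(45−6)÷3=13=m, 9→(9−6)÷3=1=a, 48→(48−6)÷3=14=n.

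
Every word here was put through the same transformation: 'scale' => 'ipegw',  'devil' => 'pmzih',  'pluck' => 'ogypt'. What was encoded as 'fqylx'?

thumb

The output letters match the input read backwards, each shifted +4: scale reversed is elacs. Read the word backwards and shift each letter +4.
Reversing it on fqylx: shift back: f−4=b, q−4=m, y−4=u, l−4=h, x−4=t → bmuht; then reverse → thumb.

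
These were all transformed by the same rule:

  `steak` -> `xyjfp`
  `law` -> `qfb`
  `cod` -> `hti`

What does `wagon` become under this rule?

bflts

Compare letters: s→x is +5, t→y is +5, e→j is +5 — a constant shift. Every letter moves 5 places later in the alphabet, wrapping around z→a.
Applying it to wagon: w+5=b, a+5=f, g+5=l, o+5=t, n+5=s.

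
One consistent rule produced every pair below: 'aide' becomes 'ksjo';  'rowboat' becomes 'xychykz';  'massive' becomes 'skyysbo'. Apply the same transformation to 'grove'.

The rule splits by letter class: vowels +10, consonants +6.
On grove: g(cons)+6=m, r(cons)+6=x, o(vowel)+10=y, v(cons)+6=b, e(vowel)+10=o.

mxybo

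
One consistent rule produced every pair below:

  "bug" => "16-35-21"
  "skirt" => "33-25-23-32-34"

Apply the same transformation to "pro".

b is letter #2 and maps to 16: an offset of 14. Letters become their 1-based position plus 14 (so a→15, b→16, …).
For pro: p=16→30, r=18→32, o=15→29.

30-32-29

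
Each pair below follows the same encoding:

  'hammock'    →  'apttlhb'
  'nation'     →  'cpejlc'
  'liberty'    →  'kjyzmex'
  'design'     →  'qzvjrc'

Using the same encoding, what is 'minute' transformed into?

tjcnez

h(7)→a(0) and a(0)→p(15) fit y≡9x+15 (mod 26); the inverse of 9 mod 26 is 3. Each letter's alphabet position (a=0..z=25) is mapped through 9·x+15 mod 26 — an affine cipher.
On minute: m(12)→9·12+15≡19=t; i(8)→9·8+15≡9=j; n(13)→9·13+15≡2=c; u(20)→9·20+15≡13=n; t(19)→9·19+15≡4=e; e(4)→9·4+15≡25=z (all mod 26).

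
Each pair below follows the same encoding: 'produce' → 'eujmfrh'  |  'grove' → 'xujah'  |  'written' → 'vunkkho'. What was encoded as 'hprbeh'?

p(15)→e(4) and r(17)→u(20) fit y≡21x+1 (mod 26); the inverse of 21 mod 26 is 5. Treating letters as 0–25, the rule is x ↦ 21x + 1 (mod 26).
Reversing it on hprbeh: h(7)→5·(7−1)≡4=e; p(15)→5·(15−1)≡18=s; r(17)→5·(17−1)≡2=c; b(1)→5·(1−1)≡0=a; e(4)→5·(4−1)≡15=p; h(7)→5·(7−1)≡4=e (all mod 26).

escape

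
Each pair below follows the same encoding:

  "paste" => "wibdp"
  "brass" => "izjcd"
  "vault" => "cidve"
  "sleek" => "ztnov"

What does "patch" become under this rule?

In paste: p→w is +7, a→i is +8, s→b is +9, t→d is +10 — the shift increases by 1 each position. The shift increases by 1 at each position, starting from +7: 7, 8, 9, ….
For patch: p+7=w, a+8=i, t+9=c, c+10=m, h+11=s.

wicms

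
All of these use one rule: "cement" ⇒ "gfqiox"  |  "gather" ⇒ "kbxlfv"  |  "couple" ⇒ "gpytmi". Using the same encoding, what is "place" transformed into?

Shifts by position in cement: pos 0: c→g (+4), pos 1: e→f (+1), pos 2: m→q (+4), pos 3: e→i (+4), pos 4: n→o (+1), pos 5: t→x (+4) — repeating every 3. It's a Vigenère-style cipher with numeric key [4,1,4]: position i shifts by key[i mod 3].
On place: p+4=t, l+1=m, a+4=e, c+4=g, e+1=f.

tmegf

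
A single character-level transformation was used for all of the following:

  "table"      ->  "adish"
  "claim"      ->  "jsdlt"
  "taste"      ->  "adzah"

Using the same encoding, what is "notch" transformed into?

The shift depends on letter class: consonant t→a is +7, but vowel a→d is +3. The rule splits by letter class: vowels +3, consonants +7.
On notch: n(cons)+7=u, o(vowel)+3=r, t(cons)+7=a, c(cons)+7=j, h(cons)+7=o.

urajo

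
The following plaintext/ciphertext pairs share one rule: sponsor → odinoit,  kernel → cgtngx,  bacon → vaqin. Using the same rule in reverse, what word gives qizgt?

cover

s(18)→o(14) and p(15)→d(3) fit y≡21x+0 (mod 26); the inverse of 21 mod 26 is 5. Each letter's alphabet position (a=0..z=25) is mapped through 21·x+0 mod 26 — an affine cipher.
Undoing it on qizgt: q(16)→5·(16−0)≡2=c; i(8)→5·(8−0)≡14=o; z(25)→5·(25−0)≡21=v; g(6)→5·(6−0)≡4=e; t(19)→5·(19−0)≡17=r (all mod 26).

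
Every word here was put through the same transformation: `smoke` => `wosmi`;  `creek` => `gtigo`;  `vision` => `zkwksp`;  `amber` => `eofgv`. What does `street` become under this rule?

It's a Vigenère-style cipher with numeric key [4,2]: position i shifts by key[i mod 2].
Applying it to street: s+4=w, t+2=v, r+4=v, e+2=g, e+4=i, t+2=v.

wvvgiv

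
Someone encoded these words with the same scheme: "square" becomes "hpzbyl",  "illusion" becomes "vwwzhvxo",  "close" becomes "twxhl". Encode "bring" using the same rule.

kyvod

Each letter's alphabet position (a=0..z=25) is mapped through 9·x+1 mod 26 — an affine cipher.
On bring: b(1)→9·1+1≡10=k; r(17)→9·17+1≡24=y; i(8)→9·8+1≡21=v; n(13)→9·13+1≡14=o; g(6)→9·6+1≡3=d (all mod 26).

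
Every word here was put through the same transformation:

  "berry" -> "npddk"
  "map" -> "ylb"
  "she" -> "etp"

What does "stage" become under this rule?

eflsp

The shift depends on letter class: consonant b→n is +12, but vowel e→p is +11. Two shifts are in play — +11 for a/e/i/o/u, +12 for every other letter.
On stage: s(cons)+12=e, t(cons)+12=f, a(vowel)+11=l, g(cons)+12=s, e(vowel)+11=p.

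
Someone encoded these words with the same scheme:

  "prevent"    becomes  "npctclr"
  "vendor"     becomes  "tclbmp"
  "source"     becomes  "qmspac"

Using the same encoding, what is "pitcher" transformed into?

ngrafcp

Every letter moves 24 places later in the alphabet, wrapping around z→a.
On pitcher: p+24=n, i+24=g, t+24=r, c+24=a, h+24=f, e+24=c, r+24=p.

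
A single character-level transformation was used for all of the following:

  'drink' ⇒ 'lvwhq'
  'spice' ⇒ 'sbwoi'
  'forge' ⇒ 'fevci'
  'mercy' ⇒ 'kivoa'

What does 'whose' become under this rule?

gzesi

d(3)→l(11) and r(17)→v(21) fit y≡23x+20 (mod 26); the inverse of 23 mod 26 is 17. Each letter's alphabet position (a=0..z=25) is mapped through 23·x+20 mod 26 — an affine cipher.
Applying it to whose: w(22)→23·22+20≡6=g; h(7)→23·7+20≡25=z; o(14)→23·14+20≡4=e; s(18)→23·18+20≡18=s; e(4)→23·4+20≡8=i (all mod 26).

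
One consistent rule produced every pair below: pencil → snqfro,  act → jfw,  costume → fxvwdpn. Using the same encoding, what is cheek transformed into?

fknnn

The shift depends on letter class: consonant p→s is +3, but vowel e→n is +9. The rule splits by letter class: vowels +9, consonants +3.
Applying it to cheek: c(cons)+3=f, h(cons)+3=k, e(vowel)+9=n, e(vowel)+9=n, k(cons)+3=n.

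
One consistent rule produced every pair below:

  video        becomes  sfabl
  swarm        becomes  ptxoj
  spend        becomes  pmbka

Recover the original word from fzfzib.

Compare letters: v→s is +23, i→f is +23, d→a is +23 — a constant shift. It's a constant shift of +23 (ROT23).
Decoding fzfzib: f−23=i, z−23=c, f−23=i, z−23=c, i−23=l, b−23=e.

icicle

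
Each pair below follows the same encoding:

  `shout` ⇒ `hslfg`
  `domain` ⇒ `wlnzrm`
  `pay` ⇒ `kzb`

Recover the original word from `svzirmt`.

Each pair mirrors across the alphabet (s↔h, h↔s, o↔l): positions sum to 25. Letters are reflected about the middle of the alphabet (position → 25−position): Atbash.
Undoing it on svzirmt: s↔h, v↔e, z↔a, i↔r, r↔i, m↔n, t↔g.

hearing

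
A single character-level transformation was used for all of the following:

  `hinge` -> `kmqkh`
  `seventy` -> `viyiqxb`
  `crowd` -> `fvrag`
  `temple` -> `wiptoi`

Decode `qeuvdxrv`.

narrator

Shifts by position in hinge: pos 0: h→k (+3), pos 1: i→m (+4), pos 2: n→q (+3), pos 3: g→k (+4) — repeating every 2. The shifts repeat in a cycle of length 2: positions 0,1,… shift by +3, +4, then the pattern repeats.
Reversing it on qeuvdxrv: q−3=n, e−4=a, u−3=r, v−4=r, d−3=a, x−4=t, r−3=o, v−4=r.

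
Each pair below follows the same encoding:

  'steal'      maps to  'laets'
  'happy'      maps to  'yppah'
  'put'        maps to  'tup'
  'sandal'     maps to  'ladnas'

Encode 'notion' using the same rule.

noiton

The output letters match the input read backwards: steal reversed is laets. The word is simply reversed.
For notion: reverse → noiton.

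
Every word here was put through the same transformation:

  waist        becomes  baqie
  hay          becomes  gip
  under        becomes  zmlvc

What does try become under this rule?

gzb

The output letters match the input read backwards, each shifted +8: waist reversed is tsiaw. The word is reversed, then every letter is shifted forward by 8.
For try: reverse → yrt; then shift: y+8=g, r+8=z, t+8=b.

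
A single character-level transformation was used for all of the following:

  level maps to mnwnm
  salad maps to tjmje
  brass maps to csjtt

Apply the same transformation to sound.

txdoe

The shift depends on letter class: consonant l→m is +1, but vowel e→n is +9. The rule splits by letter class: vowels +9, consonants +1.
For sound: s(cons)+1=t, o(vowel)+9=x, u(vowel)+9=d, n(cons)+1=o, d(cons)+1=e.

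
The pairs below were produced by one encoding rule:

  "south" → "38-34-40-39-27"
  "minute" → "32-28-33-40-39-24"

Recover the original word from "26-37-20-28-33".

grain

s is letter #19 and maps to 38: an offset of 19. Letters become their 1-based position plus 19 (so a→20, b→21, …).
Decoding 26-37-20-28-33: 26→(26−19)÷1=7=g, 37→(37−19)÷1=18=r, 20→(20−19)÷1=1=a, 28→(28−19)÷1=9=i, 33→(33−19)÷1=14=n.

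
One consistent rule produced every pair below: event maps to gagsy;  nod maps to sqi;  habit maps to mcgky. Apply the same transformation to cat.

The shift depends on letter class: consonant v→a is +5, but vowel e→g is +2. The rule splits by letter class: vowels +2, consonants +5.
For cat: c(cons)+5=h, a(vowel)+2=c, t(cons)+5=y.

hcy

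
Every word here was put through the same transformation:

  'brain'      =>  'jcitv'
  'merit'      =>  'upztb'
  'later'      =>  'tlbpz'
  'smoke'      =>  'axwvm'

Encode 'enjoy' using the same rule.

myrzg

Shifts by position in brain: pos 0: b→j (+8), pos 1: r→c (+11), pos 2: a→i (+8), pos 3: i→t (+11) — repeating every 2. A repeating key of period 2 is used — shifts +8, +11 over and over.
Applying it to enjoy: e+8=m, n+11=y, j+8=r, o+11=z, y+8=g.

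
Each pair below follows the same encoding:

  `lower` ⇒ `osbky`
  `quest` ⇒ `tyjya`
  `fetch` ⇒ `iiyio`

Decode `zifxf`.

weary

The shift increases by 1 at each position, starting from +3: 3, 4, 5, ….
Decoding zifxf: z−3=w, i−4=e, f−5=a, x−6=r, f−7=y.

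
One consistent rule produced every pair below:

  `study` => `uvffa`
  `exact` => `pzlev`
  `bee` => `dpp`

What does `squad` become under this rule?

The rule splits by letter class: vowels +11, consonants +2.
For squad: s(cons)+2=u, q(cons)+2=s, u(vowel)+11=f, a(vowel)+11=l, d(cons)+2=f.

usflf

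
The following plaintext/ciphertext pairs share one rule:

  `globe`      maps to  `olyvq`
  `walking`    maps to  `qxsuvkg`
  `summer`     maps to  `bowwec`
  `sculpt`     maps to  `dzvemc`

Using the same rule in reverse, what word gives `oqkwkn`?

damage

The output letters match the input read backwards, each shifted +10: globe reversed is ebolg. The word is reversed, then every letter is shifted forward by 10.
Decoding oqkwkn: shift back: o−10=e, q−10=g, k−10=a, w−10=m, k−10=a, n−10=d → egamad; then reverse → damage.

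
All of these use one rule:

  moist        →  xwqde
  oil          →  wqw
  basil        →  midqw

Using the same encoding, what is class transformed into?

nwidd

The shift depends on letter class: consonant m→x is +11, but vowel o→w is +8. Two shifts are in play — +8 for a/e/i/o/u, +11 for every other letter.
Applying it to class: c(cons)+11=n, l(cons)+11=w, a(vowel)+8=i, s(cons)+11=d, s(cons)+11=d.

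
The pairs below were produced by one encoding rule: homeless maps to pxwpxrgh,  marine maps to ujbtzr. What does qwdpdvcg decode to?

In homeless: h→p is +8, o→x is +9, m→w is +10, e→p is +11 — the shift increases by 1 each position. Letter i (0-indexed) is shifted by i+8, so successive shifts are 8, 9, 10, ….
Undoing it on qwdpdvcg: q−8=i, w−9=n, d−10=t, p−11=e, d−12=r, v−13=i, c−14=o, g−15=r.

interior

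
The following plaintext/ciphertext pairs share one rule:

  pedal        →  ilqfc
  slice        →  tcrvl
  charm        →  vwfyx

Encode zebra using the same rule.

p(15)→i(8) and e(4)→l(11) fit y≡21x+5 (mod 26); the inverse of 21 mod 26 is 5. This is an affine cipher: with a=0,…,z=25, each position x becomes (21x+5) mod 26.
Applying it to zebra: z(25)→21·25+5≡10=k; e(4)→21·4+5≡11=l; b(1)→21·1+5≡0=a; r(17)→21·17+5≡24=y; a(0)→21·0+5≡5=f (all mod 26).

klayf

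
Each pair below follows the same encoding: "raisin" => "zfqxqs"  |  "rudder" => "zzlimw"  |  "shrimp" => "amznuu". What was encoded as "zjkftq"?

Shifts by position in raisin: pos 0: r→z (+8), pos 1: a→f (+5), pos 2: i→q (+8), pos 3: s→x (+5) — repeating every 2. The shifts repeat in a cycle of length 2: positions 0,1,… shift by +8, +5, then the pattern repeats.
Decoding zjkftq: z−8=r, j−5=e, k−8=c, f−5=a, t−8=l, q−5=l.

recall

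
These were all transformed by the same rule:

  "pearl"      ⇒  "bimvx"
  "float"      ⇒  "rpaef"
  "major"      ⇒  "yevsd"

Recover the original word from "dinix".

A repeating key of period 2 is used — shifts +12, +4 over and over.
Decoding dinix: d−12=r, i−4=e, n−12=b, i−4=e, x−12=l.

rebel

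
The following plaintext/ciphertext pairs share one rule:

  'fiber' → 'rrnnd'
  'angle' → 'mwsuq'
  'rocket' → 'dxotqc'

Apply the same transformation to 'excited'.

Shifts by position in fiber: pos 0: f→r (+12), pos 1: i→r (+9), pos 2: b→n (+12), pos 3: e→n (+9) — repeating every 2. The shifts repeat in a cycle of length 2: positions 0,1,… shift by +12, +9, then the pattern repeats.
On excited: e+12=q, x+9=g, c+12=o, i+9=r, t+12=f, e+9=n, d+12=p.

qgorfnp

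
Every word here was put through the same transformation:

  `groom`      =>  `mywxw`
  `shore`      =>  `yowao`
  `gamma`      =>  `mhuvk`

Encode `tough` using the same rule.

In groom: g→m is +6, r→y is +7, o→w is +8, o→x is +9 — the shift increases by 1 each position. Each letter shifts forward by (position + 6), i.e. 6, 7, 8, … — the shift grows by one for each successive letter.
For tough: t+6=z, o+7=v, u+8=c, g+9=p, h+10=r.

zvcpr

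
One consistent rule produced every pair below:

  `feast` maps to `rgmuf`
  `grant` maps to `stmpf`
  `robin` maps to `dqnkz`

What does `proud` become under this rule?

btawp

Shifts by position in feast: pos 0: f→r (+12), pos 1: e→g (+2), pos 2: a→m (+12), pos 3: s→u (+2) — repeating every 2. It's a Vigenère-style cipher with numeric key [12,2]: position i shifts by key[i mod 2].
On proud: p+12=b, r+2=t, o+12=a, u+2=w, d+12=p.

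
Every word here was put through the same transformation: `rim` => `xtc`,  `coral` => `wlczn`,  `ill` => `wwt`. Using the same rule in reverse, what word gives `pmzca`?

probe

The output letters match the input read backwards, each shifted +11: rim reversed is mir. The word is reversed, then every letter is shifted forward by 11.
Undoing it on pmzca: shift back: p−11=e, m−11=b, z−11=o, c−11=r, a−11=p → eborp; then reverse → probe.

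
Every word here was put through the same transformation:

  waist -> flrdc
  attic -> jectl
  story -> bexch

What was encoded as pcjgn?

Shifts by position in waist: pos 0: w→f (+9), pos 1: a→l (+11), pos 2: i→r (+9), pos 3: s→d (+11) — repeating every 2. The shifts repeat in a cycle of length 2: positions 0,1,… shift by +9, +11, then the pattern repeats.
Reversing it on pcjgn: p−9=g, c−11=r, j−9=a, g−11=v, n−9=e.

grave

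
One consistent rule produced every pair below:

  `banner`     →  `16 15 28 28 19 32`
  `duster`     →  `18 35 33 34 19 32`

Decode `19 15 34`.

eat

b is letter #2 and maps to 16: an offset of 14. Each letter is replaced by its alphabet position (a=1..z=26) + 14.
Decoding 19 15 34: 19→(19−14)÷1=5=e, 15→(15−14)÷1=1=a, 34→(34−14)÷1=20=t.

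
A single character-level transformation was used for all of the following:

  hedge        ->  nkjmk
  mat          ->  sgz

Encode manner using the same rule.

Compare letters: h→n is +6, e→k is +6, d→j is +6 — a constant shift. Each letter is shifted forward by 6 in the alphabet (a Caesar shift of +6).
Applying it to manner: m+6=s, a+6=g, n+6=t, n+6=t, e+6=k, r+6=x.

sgttkx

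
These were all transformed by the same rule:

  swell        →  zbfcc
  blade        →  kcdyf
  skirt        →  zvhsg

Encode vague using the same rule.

s(18)→z(25) and w(22)→b(1) fit y≡7x+3 (mod 26); the inverse of 7 mod 26 is 15. This is an affine cipher: with a=0,…,z=25, each position x becomes (7x+3) mod 26.
On vague: v(21)→7·21+3≡20=u; a(0)→7·0+3≡3=d; g(6)→7·6+3≡19=t; u(20)→7·20+3≡13=n; e(4)→7·4+3≡5=f (all mod 26).

udtnf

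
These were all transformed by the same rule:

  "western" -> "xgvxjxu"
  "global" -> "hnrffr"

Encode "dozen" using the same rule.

eqcis

In western: w→x is +1, e→g is +2, s→v is +3, t→x is +4 — the shift increases by 1 each position. Letter i (0-indexed) is shifted by i+1, so successive shifts are 1, 2, 3, ….
Applying it to dozen: d+1=e, o+2=q, z+3=c, e+4=i, n+5=s.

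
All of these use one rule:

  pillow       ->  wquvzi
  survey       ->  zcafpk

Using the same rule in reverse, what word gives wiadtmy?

In pillow: p→w is +7, i→q is +8, l→u is +9, l→v is +10 — the shift increases by 1 each position. The shift increases by 1 at each position, starting from +7: 7, 8, 9, ….
Undoing it on wiadtmy: w−7=p, i−8=a, a−9=r, d−10=t, t−11=i, m−12=a, y−13=l.

partial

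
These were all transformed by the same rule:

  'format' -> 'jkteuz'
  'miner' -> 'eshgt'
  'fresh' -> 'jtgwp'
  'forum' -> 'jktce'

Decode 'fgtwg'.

f(5)→j(9) and o(14)→k(10) fit y≡3x+20 (mod 26); the inverse of 3 mod 26 is 9. Treating letters as 0–25, the rule is x ↦ 3x + 20 (mod 26).
Decoding fgtwg: f(5)→9·(5−20)≡21=v; g(6)→9·(6−20)≡4=e; t(19)→9·(19−20)≡17=r; w(22)→9·(22−20)≡18=s; g(6)→9·(6−20)≡4=e (all mod 26).

verse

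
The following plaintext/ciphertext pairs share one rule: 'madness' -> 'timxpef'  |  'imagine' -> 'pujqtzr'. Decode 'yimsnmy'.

In madness: m→t is +7, a→i is +8, d→m is +9, n→x is +10 — the shift increases by 1 each position. Each letter shifts forward by (position + 7), i.e. 7, 8, 9, … — the shift grows by one for each successive letter.
Decoding yimsnmy: y−7=r, i−8=a, m−9=d, s−10=i, n−11=c, m−12=a, y−13=l.

radical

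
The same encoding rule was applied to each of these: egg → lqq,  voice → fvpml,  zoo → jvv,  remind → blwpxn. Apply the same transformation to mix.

wph

The shift depends on letter class: consonant g→q is +10, but vowel e→l is +7. Vowels shift forward by 7 and consonants shift forward by 10.
On mix: m(cons)+10=w, i(vowel)+7=p, x(cons)+10=h.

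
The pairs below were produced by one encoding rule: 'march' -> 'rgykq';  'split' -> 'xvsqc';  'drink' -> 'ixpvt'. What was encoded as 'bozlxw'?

wisdom

In march: m→r is +5, a→g is +6, r→y is +7, c→k is +8 — the shift increases by 1 each position. Letter i (0-indexed) is shifted by i+5, so successive shifts are 5, 6, 7, ….
Decoding bozlxw: b−5=w, o−6=i, z−7=s, l−8=d, x−9=o, w−10=m.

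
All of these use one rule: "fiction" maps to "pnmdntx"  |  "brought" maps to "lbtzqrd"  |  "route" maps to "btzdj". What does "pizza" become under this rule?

The shift depends on letter class: consonant f→p is +10, but vowel i→n is +5. Two shifts are in play — +5 for a/e/i/o/u, +10 for every other letter.
For pizza: p(cons)+10=z, i(vowel)+5=n, z(cons)+10=j, z(cons)+10=j, a(vowel)+5=f.

znjjf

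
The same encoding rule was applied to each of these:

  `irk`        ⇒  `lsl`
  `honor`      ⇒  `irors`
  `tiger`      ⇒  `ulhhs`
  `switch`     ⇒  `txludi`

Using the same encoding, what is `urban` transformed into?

The shift depends on letter class: consonant r→s is +1, but vowel i→l is +3. Vowels shift forward by 3 and consonants shift forward by 1.
For urban: u(vowel)+3=x, r(cons)+1=s, b(cons)+1=c, a(vowel)+3=d, n(cons)+1=o.

xscdo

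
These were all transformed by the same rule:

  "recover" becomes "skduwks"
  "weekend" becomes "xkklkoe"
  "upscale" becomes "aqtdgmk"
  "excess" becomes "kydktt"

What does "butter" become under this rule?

The shift depends on letter class: consonant r→s is +1, but vowel e→k is +6. Two shifts are in play — +6 for a/e/i/o/u, +1 for every other letter.
For butter: b(cons)+1=c, u(vowel)+6=a, t(cons)+1=u, t(cons)+1=u, e(vowel)+6=k, r(cons)+1=s.

cauuks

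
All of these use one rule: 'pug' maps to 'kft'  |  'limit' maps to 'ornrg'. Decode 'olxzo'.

Each pair mirrors across the alphabet (p↔k, u↔f, g↔t): positions sum to 25. Letters are reflected about the middle of the alphabet (position → 25−position): Atbash.
Decoding olxzo: o↔l, l↔o, x↔c, z↔a, o↔l.

local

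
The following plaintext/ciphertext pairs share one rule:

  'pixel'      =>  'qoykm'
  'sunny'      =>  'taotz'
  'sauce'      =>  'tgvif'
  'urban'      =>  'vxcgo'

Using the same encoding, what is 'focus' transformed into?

Shifts by position in pixel: pos 0: p→q (+1), pos 1: i→o (+6), pos 2: x→y (+1), pos 3: e→k (+6) — repeating every 2. The shifts repeat in a cycle of length 2: positions 0,1,… shift by +1, +6, then the pattern repeats.
For focus: f+1=g, o+6=u, c+1=d, u+6=a, s+1=t.

gudat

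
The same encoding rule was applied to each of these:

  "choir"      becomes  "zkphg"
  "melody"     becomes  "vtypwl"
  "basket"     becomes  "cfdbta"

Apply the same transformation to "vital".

c(2)→z(25) and h(7)→k(10) fit y≡23x+5 (mod 26); the inverse of 23 mod 26 is 17. Each letter's alphabet position (a=0..z=25) is mapped through 23·x+5 mod 26 — an affine cipher.
Applying it to vital: v(21)→23·21+5≡20=u; i(8)→23·8+5≡7=h; t(19)→23·19+5≡0=a; a(0)→23·0+5≡5=f; l(11)→23·11+5≡24=y (all mod 26).

uhafy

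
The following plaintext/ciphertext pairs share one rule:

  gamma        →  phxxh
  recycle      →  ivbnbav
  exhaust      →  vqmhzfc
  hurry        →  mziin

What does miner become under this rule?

g(6)→p(15) and a(0)→h(7) fit y≡23x+7 (mod 26); the inverse of 23 mod 26 is 17. This is an affine cipher: with a=0,…,z=25, each position x becomes (23x+7) mod 26.
On miner: m(12)→23·12+7≡23=x; i(8)→23·8+7≡9=j; n(13)→23·13+7≡20=u; e(4)→23·4+7≡21=v; r(17)→23·17+7≡8=i (all mod 26).

xjuvi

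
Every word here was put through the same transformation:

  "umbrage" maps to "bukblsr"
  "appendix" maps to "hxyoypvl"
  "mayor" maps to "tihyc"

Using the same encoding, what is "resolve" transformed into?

In umbrage: u→b is +7, m→u is +8, b→k is +9, r→b is +10 — the shift increases by 1 each position. Letter i (0-indexed) is shifted by i+7, so successive shifts are 7, 8, 9, ….
For resolve: r+7=y, e+8=m, s+9=b, o+10=y, l+11=w, v+12=h, e+13=r.

ymbywhr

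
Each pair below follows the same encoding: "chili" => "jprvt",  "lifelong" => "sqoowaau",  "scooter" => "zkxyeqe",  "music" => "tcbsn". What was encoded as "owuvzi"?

hollow

In chili: c→j is +7, h→p is +8, i→r is +9, l→v is +10 — the shift increases by 1 each position. Each letter shifts forward by (position + 7), i.e. 7, 8, 9, … — the shift grows by one for each successive letter.
Undoing it on owuvzi: o−7=h, w−8=o, u−9=l, v−10=l, z−11=o, i−12=w.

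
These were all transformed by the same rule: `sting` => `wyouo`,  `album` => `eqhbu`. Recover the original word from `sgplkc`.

object

In sting: s→w is +4, t→y is +5, i→o is +6, n→u is +7 — the shift increases by 1 each position. The shift increases by 1 at each position, starting from +4: 4, 5, 6, ….
Decoding sgplkc: s−4=o, g−5=b, p−6=j, l−7=e, k−8=c, c−9=t.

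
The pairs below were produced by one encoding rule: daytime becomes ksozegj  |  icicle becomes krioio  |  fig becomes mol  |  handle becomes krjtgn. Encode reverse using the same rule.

The output letters match the input read backwards, each shifted +6: daytime reversed is emityad. Two steps: reverse the string, then apply a Caesar shift of +6.
On reverse: reverse → esrever; then shift: e+6=k, s+6=y, r+6=x, e+6=k, v+6=b, e+6=k, r+6=x.

kyxkbkx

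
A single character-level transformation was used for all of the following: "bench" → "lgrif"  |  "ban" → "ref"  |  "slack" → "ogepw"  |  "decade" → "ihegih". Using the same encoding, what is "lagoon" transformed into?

Two steps: reverse the string, then apply a Caesar shift of +4.
On lagoon: reverse → noogal; then shift: n+4=r, o+4=s, o+4=s, g+4=k, a+4=e, l+4=p.

rsskep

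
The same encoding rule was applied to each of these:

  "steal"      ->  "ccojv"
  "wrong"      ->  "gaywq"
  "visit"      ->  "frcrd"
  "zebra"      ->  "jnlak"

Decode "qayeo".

Shifts by position in steal: pos 0: s→c (+10), pos 1: t→c (+9), pos 2: e→o (+10), pos 3: a→j (+9) — repeating every 2. A repeating key of period 2 is used — shifts +10, +9 over and over.
Undoing it on qayeo: q−10=g, a−9=r, y−10=o, e−9=v, o−10=e.

grove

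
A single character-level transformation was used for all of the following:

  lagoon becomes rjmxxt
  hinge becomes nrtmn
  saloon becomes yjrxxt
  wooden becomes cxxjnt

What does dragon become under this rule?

jxjmxt

The shift depends on letter class: consonant l→r is +6, but vowel a→j is +9. Two shifts are in play — +9 for a/e/i/o/u, +6 for every other letter.
Applying it to dragon: d(cons)+6=j, r(cons)+6=x, a(vowel)+9=j, g(cons)+6=m, o(vowel)+9=x, n(cons)+6=t.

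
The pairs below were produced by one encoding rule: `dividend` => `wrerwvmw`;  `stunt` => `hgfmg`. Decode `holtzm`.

Each pair mirrors across the alphabet (d↔w, i↔r, v↔e): positions sum to 25. This is the alphabet-reversal cipher (Atbash): a becomes z, b becomes y, etc.
Decoding holtzm: h↔s, o↔l, l↔o, t↔g, z↔a, m↔n.

slogan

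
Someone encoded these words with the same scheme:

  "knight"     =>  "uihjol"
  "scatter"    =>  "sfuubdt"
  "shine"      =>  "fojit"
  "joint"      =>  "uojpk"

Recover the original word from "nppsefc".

The output letters match the input read backwards, each shifted +1: knight reversed is thgink. Read the word backwards and shift each letter +1.
Decoding nppsefc: shift back: n−1=m, p−1=o, p−1=o, s−1=r, e−1=d, f−1=e, c−1=b → moordeb; then reverse → bedroom.

bedroom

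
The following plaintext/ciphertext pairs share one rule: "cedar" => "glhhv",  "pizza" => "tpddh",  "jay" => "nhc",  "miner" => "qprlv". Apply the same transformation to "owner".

varlv

Two shifts are in play — +7 for a/e/i/o/u, +4 for every other letter.
For owner: o(vowel)+7=v, w(cons)+4=a, n(cons)+4=r, e(vowel)+7=l, r(cons)+4=v.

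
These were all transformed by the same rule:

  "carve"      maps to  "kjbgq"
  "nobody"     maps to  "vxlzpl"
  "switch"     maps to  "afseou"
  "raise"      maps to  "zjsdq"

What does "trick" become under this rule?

basnw

Letter i (0-indexed) is shifted by i+8, so successive shifts are 8, 9, 10, ….
For trick: t+8=b, r+9=a, i+10=s, c+11=n, k+12=w.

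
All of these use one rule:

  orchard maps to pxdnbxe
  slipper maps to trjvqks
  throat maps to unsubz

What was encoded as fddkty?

The shifts repeat in a cycle of length 2: positions 0,1,… shift by +1, +6, then the pattern repeats.
Decoding fddkty: f−1=e, d−6=x, d−1=c, k−6=e, t−1=s, y−6=s.

excess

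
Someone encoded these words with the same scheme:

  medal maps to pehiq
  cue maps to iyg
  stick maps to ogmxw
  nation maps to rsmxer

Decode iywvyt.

pursue

The word is reversed, then every letter is shifted forward by 4.
Undoing it on iywvyt: shift back: i−4=e, y−4=u, w−4=s, v−4=r, y−4=u, t−4=p → eusrup; then reverse → pursue.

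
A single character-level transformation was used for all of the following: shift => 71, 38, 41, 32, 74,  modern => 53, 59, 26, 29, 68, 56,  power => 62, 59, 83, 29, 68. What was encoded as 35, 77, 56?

gun

s(#19)→71 and h(#8)→38: differences scale by 3, so n = 3·pos + 14. The formula is n = 3×(alphabet index, a=1) + 14.
Reversing it on 35, 77, 56: 35→(35−14)÷3=7=g, 77→(77−14)÷3=21=u, 56→(56−14)÷3=14=n.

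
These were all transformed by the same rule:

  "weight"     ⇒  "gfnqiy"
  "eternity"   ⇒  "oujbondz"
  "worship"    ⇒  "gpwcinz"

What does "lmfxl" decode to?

Shifts by position in weight: pos 0: w→g (+10), pos 1: e→f (+1), pos 2: i→n (+5), pos 3: g→q (+10), pos 4: h→i (+1), pos 5: t→y (+5) — repeating every 3. A repeating key of period 3 is used — shifts +10, +1, +5 over and over.
Undoing it on lmfxl: l−10=b, m−1=l, f−5=a, x−10=n, l−1=k.

blank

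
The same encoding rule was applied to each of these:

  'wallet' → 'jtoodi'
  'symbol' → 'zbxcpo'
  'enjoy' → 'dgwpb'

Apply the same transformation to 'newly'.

w(22)→j(9) and a(0)→t(19) fit y≡9x+19 (mod 26); the inverse of 9 mod 26 is 3. This is an affine cipher: with a=0,…,z=25, each position x becomes (9x+19) mod 26.
Applying it to newly: n(13)→9·13+19≡6=g; e(4)→9·4+19≡3=d; w(22)→9·22+19≡9=j; l(11)→9·11+19≡14=o; y(24)→9·24+19≡1=b (all mod 26).

gdjob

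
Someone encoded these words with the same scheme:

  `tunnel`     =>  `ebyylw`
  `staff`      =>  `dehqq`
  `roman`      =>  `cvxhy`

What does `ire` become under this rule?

Two shifts are in play — +7 for a/e/i/o/u, +11 for every other letter.
Applying it to ire: i(vowel)+7=p, r(cons)+11=c, e(vowel)+7=l.

pcl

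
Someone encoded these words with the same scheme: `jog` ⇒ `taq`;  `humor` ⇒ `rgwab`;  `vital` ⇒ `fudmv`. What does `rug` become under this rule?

bgq

Two shifts are in play — +12 for a/e/i/o/u, +10 for every other letter.
On rug: r(cons)+10=b, u(vowel)+12=g, g(cons)+10=q.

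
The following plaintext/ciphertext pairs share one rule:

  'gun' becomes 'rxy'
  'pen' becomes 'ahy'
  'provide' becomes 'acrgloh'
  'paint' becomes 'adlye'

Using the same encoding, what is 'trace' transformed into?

ecdnh

The shift depends on letter class: consonant g→r is +11, but vowel u→x is +3. Two shifts are in play — +3 for a/e/i/o/u, +11 for every other letter.
For trace: t(cons)+11=e, r(cons)+11=c, a(vowel)+3=d, c(cons)+11=n, e(vowel)+3=h.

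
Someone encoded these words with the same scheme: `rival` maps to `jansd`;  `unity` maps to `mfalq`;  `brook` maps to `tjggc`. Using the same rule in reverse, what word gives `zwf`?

Compare letters: r→j is +18, i→a is +18, v→n is +18 — a constant shift. It's a constant shift of +18 (ROT18).
Decoding zwf: z−18=h, w−18=e, f−18=n.

hen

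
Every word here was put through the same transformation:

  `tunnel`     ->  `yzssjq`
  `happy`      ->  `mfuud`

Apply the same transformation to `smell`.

Compare letters: t→y is +5, u→z is +5, n→s is +5 — a constant shift. Every letter moves 5 places later in the alphabet, wrapping around z→a.
Applying it to smell: s+5=x, m+5=r, e+5=j, l+5=q, l+5=q.

xrjqq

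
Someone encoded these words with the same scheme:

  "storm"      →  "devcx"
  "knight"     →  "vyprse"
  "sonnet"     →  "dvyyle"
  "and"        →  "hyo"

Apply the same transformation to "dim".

opx

The shift depends on letter class: consonant s→d is +11, but vowel o→v is +7. The rule splits by letter class: vowels +7, consonants +11.
On dim: d(cons)+11=o, i(vowel)+7=p, m(cons)+11=x.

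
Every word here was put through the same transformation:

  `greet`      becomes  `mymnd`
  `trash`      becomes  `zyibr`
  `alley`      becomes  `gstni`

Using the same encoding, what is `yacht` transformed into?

ehkqd

In greet: g→m is +6, r→y is +7, e→m is +8, e→n is +9 — the shift increases by 1 each position. The shift increases by 1 at each position, starting from +6: 6, 7, 8, ….
Applying it to yacht: y+6=e, a+7=h, c+8=k, h+9=q, t+10=d.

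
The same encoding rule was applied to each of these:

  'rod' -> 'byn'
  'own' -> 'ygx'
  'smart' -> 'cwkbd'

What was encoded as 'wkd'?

Compare letters: r→b is +10, o→y is +10, d→n is +10 — a constant shift. Every letter moves 10 places later in the alphabet, wrapping around z→a.
Reversing it on wkd: w−10=m, k−10=a, d−10=t.

mat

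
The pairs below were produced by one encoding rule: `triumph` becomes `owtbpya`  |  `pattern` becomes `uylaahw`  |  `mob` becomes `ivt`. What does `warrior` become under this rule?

The word is reversed, then every letter is shifted forward by 7.
Applying it to warrior: reverse → roirraw; then shift: r+7=y, o+7=v, i+7=p, r+7=y, r+7=y, a+7=h, w+7=d.

yvpyyhd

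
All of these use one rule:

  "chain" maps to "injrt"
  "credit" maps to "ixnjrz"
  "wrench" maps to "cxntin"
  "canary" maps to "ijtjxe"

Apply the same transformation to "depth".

Two shifts are in play — +9 for a/e/i/o/u, +6 for every other letter.
Applying it to depth: d(cons)+6=j, e(vowel)+9=n, p(cons)+6=v, t(cons)+6=z, h(cons)+6=n.

jnvzn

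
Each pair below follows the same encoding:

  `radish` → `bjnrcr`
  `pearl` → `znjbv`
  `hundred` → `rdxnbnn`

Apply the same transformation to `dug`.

The shift depends on letter class: consonant r→b is +10, but vowel a→j is +9. Two shifts are in play — +9 for a/e/i/o/u, +10 for every other letter.
Applying it to dug: d(cons)+10=n, u(vowel)+9=d, g(cons)+10=q.

ndq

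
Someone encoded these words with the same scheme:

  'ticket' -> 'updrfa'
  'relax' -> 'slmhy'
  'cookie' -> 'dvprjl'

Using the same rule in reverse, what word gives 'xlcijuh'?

webbing

The shifts repeat in a cycle of length 2: positions 0,1,… shift by +1, +7, then the pattern repeats.
Undoing it on xlcijuh: x−1=w, l−7=e, c−1=b, i−7=b, j−1=i, u−7=n, h−1=g.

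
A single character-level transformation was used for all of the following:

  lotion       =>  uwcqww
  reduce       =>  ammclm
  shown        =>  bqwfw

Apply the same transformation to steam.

bcmiv

Vowels shift forward by 8 and consonants shift forward by 9.
On steam: s(cons)+9=b, t(cons)+9=c, e(vowel)+8=m, a(vowel)+8=i, m(cons)+9=v.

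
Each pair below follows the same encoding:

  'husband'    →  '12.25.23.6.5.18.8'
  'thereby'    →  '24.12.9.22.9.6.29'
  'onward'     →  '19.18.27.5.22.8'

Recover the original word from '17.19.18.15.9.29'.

monkey

The number is (letter's place in the alphabet, a=1) + 4.
Undoing it on 17.19.18.15.9.29: 17→(17−4)÷1=13=m, 19→(19−4)÷1=15=o, 18→(18−4)÷1=14=n, 15→(15−4)÷1=11=k, 9→(9−4)÷1=5=e, 29→(29−4)÷1=25=y.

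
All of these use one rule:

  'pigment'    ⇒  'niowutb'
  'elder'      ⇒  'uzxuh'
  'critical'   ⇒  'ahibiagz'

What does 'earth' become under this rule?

ughbl

p(15)→n(13) and i(8)→i(8) fit y≡23x+6 (mod 26); the inverse of 23 mod 26 is 17. Each letter's alphabet position (a=0..z=25) is mapped through 23·x+6 mod 26 — an affine cipher.
For earth: e(4)→23·4+6≡20=u; a(0)→23·0+6≡6=g; r(17)→23·17+6≡7=h; t(19)→23·19+6≡1=b; h(7)→23·7+6≡11=l (all mod 26).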